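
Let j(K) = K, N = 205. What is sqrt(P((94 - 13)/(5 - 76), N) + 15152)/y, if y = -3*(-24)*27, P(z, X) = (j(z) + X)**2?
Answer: sqrt(7941053)/23004 ≈ 0.12250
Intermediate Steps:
P(z, X) = (X + z)**2 (P(z, X) = (z + X)**2 = (X + z)**2)
y = 1944 (y = 72*27 = 1944)
sqrt(P((94 - 13)/(5 - 76), N) + 15152)/y = sqrt((205 + (94 - 13)/(5 - 76))**2 + 15152)/1944 = sqrt((205 + 81/(-71))**2 + 15152)*(1/1944) = sqrt((205 + 81*(-1/71))**2 + 15152)*(1/1944) = sqrt((205 - 81/71)**2 + 15152)*(1/1944) = sqrt((14474/71)**2 + 15152)*(1/1944) = sqrt(209496676/5041 + 15152)*(1/1944) = sqrt(285877908/5041)*(1/1944) = (6*sqrt(7941053)/71)*(1/1944) = sqrt(7941053)/23004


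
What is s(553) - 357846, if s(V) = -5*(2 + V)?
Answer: -360621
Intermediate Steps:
s(V) = -10 - 5*V
s(553) - 357846 = (-10 - 5*553) - 357846 = (-10 - 2765) - 357846 = -2775 - 357846 = -360621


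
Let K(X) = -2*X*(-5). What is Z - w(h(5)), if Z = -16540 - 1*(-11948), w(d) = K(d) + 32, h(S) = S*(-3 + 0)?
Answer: -4474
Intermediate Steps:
h(S) = -3*S (h(S) = S*(-3) = -3*S)
K(X) = 10*X
w(d) = 32 + 10*d (w(d) = 10*d + 32 = 32 + 10*d)
Z = -4592 (Z = -16540 + 11948 = -4592)
Z - w(h(5)) = -4592 - (32 + 10*(-3*5)) = -4592 - (32 + 10*(-15)) = -4592 - (32 - 150) = -4592 - 1*(-118) = -4592 + 118 = -4474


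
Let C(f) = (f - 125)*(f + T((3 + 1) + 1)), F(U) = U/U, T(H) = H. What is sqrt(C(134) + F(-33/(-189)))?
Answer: 2*sqrt(313) ≈ 35.384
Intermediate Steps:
F(U) = 1
C(f) = (-125 + f)*(5 + f) (C(f) = (f - 125)*(f + ((3 + 1) + 1)) = (-125 + f)*(f + (4 + 1)) = (-125 + f)*(f + 5) = (-125 + f)*(5 + f))
sqrt(C(134) + F(-33/(-189))) = sqrt((-625 + 134**2 - 120*134) + 1) = sqrt((-625 + 17956 - 16080) + 1) = sqrt(1251 + 1) = sqrt(1252) = 2*sqrt(313)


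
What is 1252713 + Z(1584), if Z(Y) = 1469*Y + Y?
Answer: 3581193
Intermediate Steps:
Z(Y) = 1470*Y
1252713 + Z(1584) = 1252713 + 1470*1584 = 1252713 + 2328480 = 3581193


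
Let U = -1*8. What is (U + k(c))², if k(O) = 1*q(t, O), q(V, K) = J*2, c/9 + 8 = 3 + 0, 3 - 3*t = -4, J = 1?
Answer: 36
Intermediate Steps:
t = 7/3 (t = 1 - ⅓*(-4) = 1 + 4/3 = 7/3 ≈ 2.3333)
c = -45 (c = -72 + 9*(3 + 0) = -72 + 9*3 = -72 + 27 = -45)
U = -8
q(V, K) = 2 (q(V, K) = 1*2 = 2)
k(O) = 2 (k(O) = 1*2 = 2)
(U + k(c))² = (-8 + 2)² = (-6)² = 36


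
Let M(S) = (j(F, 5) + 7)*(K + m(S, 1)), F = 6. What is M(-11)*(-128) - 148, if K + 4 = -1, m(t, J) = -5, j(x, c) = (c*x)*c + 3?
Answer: 204652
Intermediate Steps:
j(x, c) = 3 + x*c² (j(x, c) = x*c² + 3 = 3 + x*c²)
K = -5 (K = -4 - 1 = -5)
M(S) = -1600 (M(S) = ((3 + 6*5²) + 7)*(-5 - 5) = ((3 + 6*25) + 7)*(-10) = ((3 + 150) + 7)*(-10) = (153 + 7)*(-10) = 160*(-10) = -1600)
M(-11)*(-128) - 148 = -1600*(-128) - 148 = 204800 - 148 = 204652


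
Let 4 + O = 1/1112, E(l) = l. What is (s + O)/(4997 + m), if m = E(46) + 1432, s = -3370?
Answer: -3751887/7200200 ≈ -0.52108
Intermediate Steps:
O = -4447/1112 (O = -4 + 1/1112 = -4447/1112 ≈ -3.9991)
m = 1478 (m = 46 + 1432 = 1478)
(s + O)/(4997 + m) = (-3370 - 4447/1112)/(4997 + 1478) = -3751887/1112/6475 = -3751887/1112*1/6475 = -3751887/7200200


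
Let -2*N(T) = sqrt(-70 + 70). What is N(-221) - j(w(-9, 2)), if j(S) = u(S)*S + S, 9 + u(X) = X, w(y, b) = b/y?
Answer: -148/81 ≈ -1.8272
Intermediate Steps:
u(X) = -9 + X
N(T) = 0 (N(T) = -sqrt(-70 + 70)/2 = -sqrt(0)/2 = -1/2*0 = 0)
j(S) = S + S*(-9 + S) (j(S) = (-9 + S)*S + S = S*(-9 + S) + S = S + S*(-9 + S))
N(-221) - j(w(-9, 2)) = 0 - 2/(-9)*(-8 + 2/(-9)) = 0 - 2*(-1/9)*(-8 + 2*(-1/9)) = 0 - (-2)*(-8 - 2/9)/9 = 0 - (-2)*(-74)/(9*9) = 0 - 1*148/81 = 0 - 148/81 = -148/81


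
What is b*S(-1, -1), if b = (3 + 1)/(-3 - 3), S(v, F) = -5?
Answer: 10/3 ≈ 3.3333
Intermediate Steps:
b = -⅔ (b = 4/(-6) = 4*(-⅙) = -⅔ ≈ -0.66667)
b*S(-1, -1) = -⅔*(-5) = 10/3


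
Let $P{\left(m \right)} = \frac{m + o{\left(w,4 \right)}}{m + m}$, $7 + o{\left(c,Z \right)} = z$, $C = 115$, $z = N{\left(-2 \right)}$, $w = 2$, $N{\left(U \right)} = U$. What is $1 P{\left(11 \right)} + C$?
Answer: $\frac{1266}{11} \approx 115.09$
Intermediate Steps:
$z = -2$
$o{\left(c,Z \right)} = -9$ ($o{\left(c,Z \right)} = -7 - 2 = -9$)
$P{\left(m \right)} = \frac{-9 + m}{2 m}$ ($P{\left(m \right)} = \frac{m - 9}{m + m} = \frac{-9 + m}{2 m}$)
$1 P{\left(11 \right)} + C = 1 \frac{-9 + 11}{2 \cdot 11} + 115 = 1 \cdot \frac{1}{2} \cdot \frac{1}{11} \cdot 2 + 115 = 1 \cdot \frac{1}{11} + 115 = \frac{1}{11} + 115 = \frac{1266}{11}$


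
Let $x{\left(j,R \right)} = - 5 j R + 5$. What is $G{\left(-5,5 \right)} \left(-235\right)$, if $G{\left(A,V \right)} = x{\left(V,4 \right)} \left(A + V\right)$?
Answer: $0$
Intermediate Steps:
$x{\left(j,R \right)} = 5 - 5 R j$ ($x{\left(j,R \right)} = - 5 R j + 5 = 5 - 5 R j$)
$G{\left(A,V \right)} = \left(5 - 20 V\right) \left(A + V\right)$
$G{\left(-5,5 \right)} \left(-235\right) = - 5 \left(-1 + 4 \cdot 5\right) \left(-5 + 5\right) \left(-235\right) = \left(-5\right) \left(-1 + 20\right) 0 \left(-235\right) = \left(-5\right) 19 \cdot 0 \left(-235\right) = 0 \left(-235\right) = 0$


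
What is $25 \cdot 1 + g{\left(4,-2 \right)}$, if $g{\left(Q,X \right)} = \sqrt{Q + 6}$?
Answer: $25 + \sqrt{10} \approx 28.162$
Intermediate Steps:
$g{\left(Q,X \right)} = \sqrt{6 + Q}$
$25 \cdot 1 + g{\left(4,-2 \right)} = 25 \cdot 1 + \sqrt{6 + 4} = 25 + \sqrt{10}$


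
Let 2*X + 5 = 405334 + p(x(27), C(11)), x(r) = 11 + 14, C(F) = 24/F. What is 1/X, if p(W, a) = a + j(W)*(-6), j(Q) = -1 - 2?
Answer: 22/4458841 ≈ 4.9340e-6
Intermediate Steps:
j(Q) = -3
x(r) = 25
p(W, a) = 18 + a (p(W, a) = a - 3*(-6) = a + 18 = 18 + a)
X = 4458841/22 (X = -5/2 + (405334 + (18 + 24/11))/2 = -5/2 + (405334 + 222/11)/2 = -5/2 + (1/2)*(4458896/11) = -5/2 + 2229448/11 = 4458841/22 ≈ 2.0267e+5)
1/X = 1/(4458841/22) = 22/4458841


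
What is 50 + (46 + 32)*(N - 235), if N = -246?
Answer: -37468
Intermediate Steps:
50 + (46 + 32)*(N - 235) = 50 + (46 + 32)*(-246 - 235) = 50 + 78*(-481) = 50 - 37518 = -37468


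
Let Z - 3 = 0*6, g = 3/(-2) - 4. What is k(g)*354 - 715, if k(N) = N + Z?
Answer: -1600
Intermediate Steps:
g = -11/2 (g = 3*(-½) - 4 = -3/2 - 4 = -11/2 ≈ -5.5000)
Z = 3 (Z = 3 + 0*6 = 3 + 0 = 3)
k(N) = 3 + N (k(N) = N + 3 = 3 + N)
k(g)*354 - 715 = (3 - 11/2)*354 - 715 = -5/2*354 - 715 = -885 - 715 = -1600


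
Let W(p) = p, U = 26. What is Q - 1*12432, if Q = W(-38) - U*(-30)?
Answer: -11690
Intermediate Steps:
Q = 742 (Q = -38 - 26*(-30) = -38 - 1*(-780) = -38 + 780 = 742)
Q - 1*12432 = 742 - 1*12432 = 742 - 12432 = -11690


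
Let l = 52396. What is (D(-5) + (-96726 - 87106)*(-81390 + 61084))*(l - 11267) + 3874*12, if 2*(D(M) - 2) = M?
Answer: 307060278884583/2 ≈ 1.5353e+14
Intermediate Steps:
D(M) = 2 + M/2
(D(-5) + (-96726 - 87106)*(-81390 + 61084))*(l - 11267) + 3874*12 = ((2 + (1/2)*(-5)) + (-96726 - 87106)*(-81390 + 61084))*(52396 - 11267) + 3874*12 = ((2 - 5/2) - 183832*(-20306))*41129 + 46488 = (-1/2 + 3732892592)*41129 + 46488 = (7465785183/2)*41129 + 46488 = 307060278791607/2 + 46488 = 307060278884583/2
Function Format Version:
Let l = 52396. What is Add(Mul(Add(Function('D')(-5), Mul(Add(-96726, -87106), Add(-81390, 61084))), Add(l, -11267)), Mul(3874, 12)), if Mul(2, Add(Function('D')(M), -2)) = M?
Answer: Rational(307060278884583, 2) ≈ 1.5353e+14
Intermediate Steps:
Function('D')(M) = Add(2, Mul(Rational(1, 2), M))
Add(Mul(Add(Function('D')(-5), Mul(Add(-96726, -87106), Add(-81390, 61084))), Add(l, -11267)), Mul(3874, 12)) = Add(Mul(Add(Add(2, Mul(Rational(1, 2), -5)), Mul(Add(-96726, -87106), Add(-81390, 61084))), Add(52396, -11267)), Mul(3874, 12)) = Add(Mul(Add(Add(2, Rational(-5, 2)), Mul(-183832, -20306)), 41129), 46488) = Add(Mul(Add(Rational(-1, 2), 3732892592), 41129), 46488) = Add(Mul(Rational(7465785183, 2), 41129), 46488) = Add(Rational(307060278791607, 2), 46488) = Rational(307060278884583, 2)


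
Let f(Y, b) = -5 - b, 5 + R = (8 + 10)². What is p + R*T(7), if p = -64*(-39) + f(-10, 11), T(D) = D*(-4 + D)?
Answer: 9179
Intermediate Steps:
R = 319 (R = -5 + (8 + 10)² = -5 + 18² = -5 + 324 = 319)
p = 2480 (p = -64*(-39) + (-5 - 1*11) = 2496 + (-5 - 11) = 2496 - 16 = 2480)
p + R*T(7) = 2480 + 319*(7*(-4 + 7)) = 2480 + 319*(7*3) = 2480 + 319*21 = 2480 + 6699 = 9179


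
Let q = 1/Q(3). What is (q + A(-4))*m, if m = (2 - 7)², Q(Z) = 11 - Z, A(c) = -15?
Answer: -2975/8 ≈ -371.88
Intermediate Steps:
q = ⅛ (q = 1/(11 - 1*3) = 1/(11 - 3) = 1/8 = ⅛ ≈ 0.12500)
m = 25 (m = (-5)² = 25)
(q + A(-4))*m = (⅛ - 15)*25 = -119/8*25 = -2975/8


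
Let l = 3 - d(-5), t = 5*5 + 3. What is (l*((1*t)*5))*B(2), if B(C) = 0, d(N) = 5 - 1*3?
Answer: 0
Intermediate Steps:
d(N) = 2 (d(N) = 5 - 3 = 2)
t = 28 (t = 25 + 3 = 28)
l = 1 (l = 3 - 1*2 = 3 - 2 = 1)
(l*((1*t)*5))*B(2) = (1*((1*28)*5))*0 = (1*(28*5))*0 = (1*140)*0 = 140*0 = 0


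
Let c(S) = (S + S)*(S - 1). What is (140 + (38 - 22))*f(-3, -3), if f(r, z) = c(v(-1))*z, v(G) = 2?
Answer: -1872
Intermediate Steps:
c(S) = 2*S*(-1 + S) (c(S) = (2*S)*(-1 + S) = 2*S*(-1 + S))
f(r, z) = 4*z (f(r, z) = (2*2*(-1 + 2))*z = (2*2*1)*z = 4*z)
(140 + (38 - 22))*f(-3, -3) = (140 + (38 - 22))*(4*(-3)) = (140 + 16)*(-12) = 156*(-12) = -1872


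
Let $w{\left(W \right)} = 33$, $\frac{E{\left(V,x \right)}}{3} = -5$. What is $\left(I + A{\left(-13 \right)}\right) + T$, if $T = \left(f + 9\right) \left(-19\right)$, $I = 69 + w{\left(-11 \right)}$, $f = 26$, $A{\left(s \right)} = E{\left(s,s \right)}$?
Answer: $-578$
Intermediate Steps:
$E{\left(V,x \right)} = -15$ ($E{\left(V,x \right)} = 3 \left(-5\right) = -15$)
$A{\left(s \right)} = -15$
$I = 102$ ($I = 69 + 33 = 102$)
$T = -665$ ($T = \left(26 + 9\right) \left(-19\right) = 35 \left(-19\right) = -665$)
$\left(I + A{\left(-13 \right)}\right) + T = \left(102 - 15\right) - 665 = 87 - 665 = -578$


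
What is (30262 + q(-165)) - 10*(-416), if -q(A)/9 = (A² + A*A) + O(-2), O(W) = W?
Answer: -455610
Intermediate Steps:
q(A) = 18 - 18*A² (q(A) = -9*((A² + A*A) - 2) = -9*((A² + A²) - 2) = -9*(2*A² - 2) = -9*(-2 + 2*A²) = 18 - 18*A²)
(30262 + q(-165)) - 10*(-416) = (30262 + (18 - 18*(-165)²)) - 10*(-416) = (30262 + (18 - 18*27225)) + 4160 = (30262 + (18 - 490050)) + 4160 = (30262 - 490032) + 4160 = -459770 + 4160 = -455610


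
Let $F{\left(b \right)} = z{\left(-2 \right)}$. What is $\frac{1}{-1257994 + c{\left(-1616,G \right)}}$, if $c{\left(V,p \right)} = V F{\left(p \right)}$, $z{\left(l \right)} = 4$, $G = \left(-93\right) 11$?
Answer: $- \frac{1}{1264458} \approx -7.9085 \cdot 10^{-7}$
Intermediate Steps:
$G = -1023$
$F{\left(b \right)} = 4$
$c{\left(V,p \right)} = 4 V$ ($c{\left(V,p \right)} = V 4 = 4 V$)
$\frac{1}{-1257994 + c{\left(-1616,G \right)}} = \frac{1}{-1257994 + 4 \left(-1616\right)} = \frac{1}{-1257994 - 6464} = \frac{1}{-1264458} = - \frac{1}{1264458}$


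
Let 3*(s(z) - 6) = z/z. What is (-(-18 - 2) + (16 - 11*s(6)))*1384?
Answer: -139784/3 ≈ -46595.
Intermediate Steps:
s(z) = 19/3 (s(z) = 6 + (z/z)/3 = 6 + (⅓)*1 = 6 + ⅓ = 19/3)
(-(-18 - 2) + (16 - 11*s(6)))*1384 = (-(-18 - 2) + (16 - 11*19/3))*1384 = (-1*(-20) + (16 - 209/3))*1384 = (20 - 161/3)*1384 = -101/3*1384 = -139784/3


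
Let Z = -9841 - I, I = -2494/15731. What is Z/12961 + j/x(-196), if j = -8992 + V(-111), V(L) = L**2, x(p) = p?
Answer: -709090145831/39962340236 ≈ -17.744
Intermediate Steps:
I = -2494/15731 (I = -2494*1/15731 = -2494/15731 ≈ -0.15854)
Z = -154806277/15731 (Z = -9841 - 1*(-2494/15731) = -9841 + 2494/15731 = -154806277/15731 ≈ -9840.8)
j = 3329 (j = -8992 + (-111)**2 = -8992 + 12321 = 3329)
Z/12961 + j/x(-196) = -154806277/15731/12961 + 3329/(-196) = -154806277/15731*1/12961 + 3329*(-1/196) = -154806277/203889491 - 3329/196 = -709090145831/39962340236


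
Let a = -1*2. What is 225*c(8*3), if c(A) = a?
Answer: -450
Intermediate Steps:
a = -2
c(A) = -2
225*c(8*3) = 225*(-2) = -450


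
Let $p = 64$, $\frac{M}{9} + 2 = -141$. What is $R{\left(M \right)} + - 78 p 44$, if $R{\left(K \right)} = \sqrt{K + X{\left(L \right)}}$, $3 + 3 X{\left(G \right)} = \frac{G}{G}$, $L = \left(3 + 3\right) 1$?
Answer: $-219648 + \frac{i \sqrt{11589}}{3} \approx -2.1965 \cdot 10^{5} + 35.884 i$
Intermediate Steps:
$M = -1287$ ($M = -18 + 9 \left(-141\right) = -18 - 1269 = -1287$)
$L = 6$ ($L = 6 \cdot 1 = 6$)
$X{\left(G \right)} = - \frac{2}{3}$ ($X{\left(G \right)} = -1 + \frac{G \frac{1}{G}}{3} = -1 + \frac{1}{3} \cdot 1 = -1 + \frac{1}{3} = - \frac{2}{3}$)
$R{\left(K \right)} = \sqrt{- \frac{2}{3} + K}$ ($R{\left(K \right)} = \sqrt{K - \frac{2}{3}} = \sqrt{- \frac{2}{3} + K}$)
$R{\left(M \right)} + - 78 p 44 = \frac{\sqrt{-6 + 9 \left(-1287\right)}}{3} + \left(-78\right) 64 \cdot 44 = \frac{\sqrt{-6 - 11583}}{3} - 219648 = \frac{\sqrt{-11589}}{3} - 219648 = \frac{i \sqrt{11589}}{3} - 219648 = -219648 + \frac{i \sqrt{11589}}{3}$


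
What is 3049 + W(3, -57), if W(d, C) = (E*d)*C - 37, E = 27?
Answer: -1605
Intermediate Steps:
W(d, C) = -37 + 27*C*d (W(d, C) = (27*d)*C - 37 = 27*C*d - 37 = -37 + 27*C*d)
3049 + W(3, -57) = 3049 + (-37 + 27*(-57)*3) = 3049 + (-37 - 4617) = 3049 - 4654 = -1605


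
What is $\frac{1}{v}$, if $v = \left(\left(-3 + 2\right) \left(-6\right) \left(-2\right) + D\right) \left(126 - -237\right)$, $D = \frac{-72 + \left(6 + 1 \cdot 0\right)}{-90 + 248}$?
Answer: $- \frac{79}{356103} \approx -0.00022185$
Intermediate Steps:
$D = - \frac{33}{79}$ ($D = \frac{-72 + \left(6 + 0\right)}{158} = \left(-72 + 6\right) \frac{1}{158} = \left(-66\right) \frac{1}{158} = - \frac{33}{79} \approx -0.41772$)
$v = - \frac{356103}{79}$ ($v = \left(\left(-3 + 2\right) \left(-6\right) \left(-2\right) - \frac{33}{79}\right) \left(126 - -237\right) = \left(\left(-1\right) \left(-6\right) \left(-2\right) - \frac{33}{79}\right) \left(126 + 237\right) = \left(6 \left(-2\right) - \frac{33}{79}\right) 363 = \left(-12 - \frac{33}{79}\right) 363 = \left(- \frac{981}{79}\right) 363 = - \frac{356103}{79} \approx -4507.6$)
$\frac{1}{v} = \frac{1}{- \frac{356103}{79}} = - \frac{79}{356103}$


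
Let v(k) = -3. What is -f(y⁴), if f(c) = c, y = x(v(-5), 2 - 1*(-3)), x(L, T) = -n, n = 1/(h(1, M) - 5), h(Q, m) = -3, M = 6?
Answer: -1/4096 ≈ -0.00024414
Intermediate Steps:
n = -⅛ (n = 1/(-3 - 5) = 1/(-8) = -⅛ ≈ -0.12500)
x(L, T) = ⅛ (x(L, T) = -1*(-⅛) = ⅛)
y = ⅛ ≈ 0.12500
-f(y⁴) = -(⅛)⁴ = -1*1/4096 = -1/4096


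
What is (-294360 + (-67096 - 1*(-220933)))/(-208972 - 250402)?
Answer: 140523/459374 ≈ 0.30590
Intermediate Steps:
(-294360 + (-67096 - 1*(-220933)))/(-208972 - 250402) = (-294360 + (-67096 + 220933))/(-459374) = (-294360 + 153837)*(-1/459374) = -140523*(-1/459374) = 140523/459374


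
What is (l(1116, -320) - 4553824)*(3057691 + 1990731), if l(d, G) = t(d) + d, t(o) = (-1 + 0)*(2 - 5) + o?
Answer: -22978342042558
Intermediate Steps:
t(o) = 3 + o (t(o) = -1*(-3) + o = 3 + o)
l(d, G) = 3 + 2*d (l(d, G) = (3 + d) + d = 3 + 2*d)
(l(1116, -320) - 4553824)*(3057691 + 1990731) = ((3 + 2*1116) - 4553824)*(3057691 + 1990731) = ((3 + 2232) - 4553824)*5048422 = (2235 - 4553824)*5048422 = -4551589*5048422 = -22978342042558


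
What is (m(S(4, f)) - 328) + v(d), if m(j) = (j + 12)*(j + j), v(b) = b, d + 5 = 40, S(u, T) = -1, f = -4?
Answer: -315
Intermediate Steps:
d = 35 (d = -5 + 40 = 35)
m(j) = 2*j*(12 + j) (m(j) = (12 + j)*(2*j) = 2*j*(12 + j))
(m(S(4, f)) - 328) + v(d) = (2*(-1)*(12 - 1) - 328) + 35 = (2*(-1)*11 - 328) + 35 = (-22 - 328) + 35 = -350 + 35 = -315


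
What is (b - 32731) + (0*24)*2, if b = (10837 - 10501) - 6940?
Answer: -39335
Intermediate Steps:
b = -6604 (b = 336 - 6940 = -6604)
(b - 32731) + (0*24)*2 = (-6604 - 32731) + (0*24)*2 = -39335 + 0*2 = -39335 + 0 = -39335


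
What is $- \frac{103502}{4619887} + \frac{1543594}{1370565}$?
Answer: $\frac{6989373635248}{6331855426155} \approx 1.1038$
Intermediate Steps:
$- \frac{103502}{4619887} + \frac{1543594}{1370565} = \frac{6989373635248}{6331855426155}$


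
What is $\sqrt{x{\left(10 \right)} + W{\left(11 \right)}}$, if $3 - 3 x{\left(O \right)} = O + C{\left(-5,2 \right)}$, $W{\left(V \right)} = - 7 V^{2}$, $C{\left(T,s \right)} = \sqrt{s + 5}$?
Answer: $\frac{\sqrt{-7644 - 3 \sqrt{7}}}{3} \approx 29.158 i$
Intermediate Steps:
$C{\left(T,s \right)} = \sqrt{5 + s}$
$x{\left(O \right)} = 1 - \frac{O}{3} - \frac{\sqrt{7}}{3}$ ($x{\left(O \right)} = 1 - \frac{O + \sqrt{5 + 2}}{3} = 1 - \frac{O + \sqrt{7}}{3} = 1 - \left(\frac{O}{3} + \frac{\sqrt{7}}{3}\right) = 1 - \frac{O}{3} - \frac{\sqrt{7}}{3}$)
$\sqrt{x{\left(10 \right)} + W{\left(11 \right)}} = \sqrt{\left(1 - \frac{10}{3} - \frac{\sqrt{7}}{3}\right) - 7 \cdot 11^{2}} = \sqrt{\left(1 - \frac{10}{3} - \frac{\sqrt{7}}{3}\right) - 847} = \sqrt{\left(- \frac{7}{3} - \frac{\sqrt{7}}{3}\right) - 847} = \sqrt{- \frac{2548}{3} - \frac{\sqrt{7}}{3}}$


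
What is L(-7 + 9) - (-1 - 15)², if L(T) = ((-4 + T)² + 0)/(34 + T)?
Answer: -2303/9 ≈ -255.89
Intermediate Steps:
L(T) = (-4 + T)²/(34 + T)
L(-7 + 9) - (-1 - 15)² = (-4 + (-7 + 9))²/(34 + (-7 + 9)) - (-1 - 15)² = (-4 + 2)²/(34 + 2) - 1*(-16)² = (-2)²/36 - 1*256 = 4*(1/36) - 256 = ⅑ - 256 = -2303/9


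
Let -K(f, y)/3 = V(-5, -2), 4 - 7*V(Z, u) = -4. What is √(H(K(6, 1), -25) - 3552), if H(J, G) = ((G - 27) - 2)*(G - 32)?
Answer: I*√474 ≈ 21.772*I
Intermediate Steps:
V(Z, u) = 8/7 (V(Z, u) = 4/7 - ⅐*(-4) = 4/7 + 4/7 = 8/7)
K(f, y) = -24/7 (K(f, y) = -3*8/7 = -24/7)
H(J, G) = (-32 + G)*(-29 + G) (H(J, G) = ((-27 + G) - 2)*(-32 + G) = (-29 + G)*(-32 + G) = (-32 + G)*(-29 + G))
√(H(K(6, 1), -25) - 3552) = √((928 + (-25)² - 61*(-25)) - 3552) = √((928 + 625 + 1525) - 3552) = √(3078 - 3552) = √(-474) = I*√474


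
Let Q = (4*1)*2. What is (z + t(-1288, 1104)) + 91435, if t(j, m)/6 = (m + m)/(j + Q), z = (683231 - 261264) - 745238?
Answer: -4636927/20 ≈ -2.3185e+5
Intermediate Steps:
Q = 8 (Q = 4*2 = 8)
z = -323271 (z = 421967 - 745238 = -323271)
t(j, m) = 12*m/(8 + j) (t(j, m) = 6*((m + m)/(j + 8)) = 6*((2*m)/(8 + j)) = 6*(2*m/(8 + j)) = 12*m/(8 + j))
(z + t(-1288, 1104)) + 91435 = (-323271 + 12*1104/(8 - 1288)) + 91435 = (-323271 + 12*1104/(-1280)) + 91435 = (-323271 + 12*1104*(-1/1280)) + 91435 = (-323271 - 207/20) + 91435 = -6465627/20 + 91435 = -4636927/20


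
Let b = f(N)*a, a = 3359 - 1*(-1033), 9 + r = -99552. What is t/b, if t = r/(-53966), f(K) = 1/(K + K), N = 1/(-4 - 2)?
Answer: -3017/21547152 ≈ -0.00014002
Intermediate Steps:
r = -99561 (r = -9 - 99552 = -99561)
N = -⅙ (N = 1/(-6) = -⅙ ≈ -0.16667)
f(K) = 1/(2*K)
a = 4392 (a = 3359 + 1033 = 4392)
t = 9051/4906 (t = -99561/(-53966) = -99561*(-1/53966) = 9051/4906 ≈ 1.8449)
b = -13176 (b = (1/(2*(-⅙)))*4392 = ((½)*(-6))*4392 = -3*4392 = -13176)
t/b = (9051/4906)/(-13176) = (9051/4906)*(-1/13176) = -3017/21547152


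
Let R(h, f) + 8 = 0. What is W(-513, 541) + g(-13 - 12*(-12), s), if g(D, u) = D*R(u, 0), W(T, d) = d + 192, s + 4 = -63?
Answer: -315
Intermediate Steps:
R(h, f) = -8 (R(h, f) = -8 + 0 = -8)
s = -67 (s = -4 - 63 = -67)
W(T, d) = 192 + d
g(D, u) = -8*D (g(D, u) = D*(-8) = -8*D)
W(-513, 541) + g(-13 - 12*(-12), s) = (192 + 541) - 8*(-13 - 12*(-12)) = 733 - 8*(-13 + 144) = 733 - 8*131 = 733 - 1048 = -315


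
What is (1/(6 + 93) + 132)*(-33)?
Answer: -13069/3 ≈ -4356.3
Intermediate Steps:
(1/(6 + 93) + 132)*(-33) = (1/99 + 132)*(-33) = (13069/99)*(-33) = -13069/3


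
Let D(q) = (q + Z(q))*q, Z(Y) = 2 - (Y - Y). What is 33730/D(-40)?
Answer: 3373/152 ≈ 22.191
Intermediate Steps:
Z(Y) = 2 (Z(Y) = 2 - 1*0 = 2 + 0 = 2)
D(q) = q*(2 + q) (D(q) = (q + 2)*q = (2 + q)*q = q*(2 + q))
33730/D(-40) = 33730/((-40*(2 - 40))) = 33730/((-40*(-38))) = 33730/1520 = 33730*(1/1520) = 3373/152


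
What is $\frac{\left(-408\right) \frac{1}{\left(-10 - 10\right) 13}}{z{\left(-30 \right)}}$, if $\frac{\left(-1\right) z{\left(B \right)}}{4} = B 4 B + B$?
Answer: $- \frac{1}{9100} \approx -0.00010989$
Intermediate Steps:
$z{\left(B \right)} = - 16 B^{2} - 4 B$ ($z{\left(B \right)} = - 4 \left(B 4 B + B\right) = - 4 \left(4 B^{2} + B\right) = - 4 \left(B + 4 B^{2}\right) = - 16 B^{2} - 4 B$)
$\frac{\left(-408\right) \frac{1}{\left(-10 - 10\right) 13}}{z{\left(-30 \right)}} = \frac{\left(-408\right) \frac{1}{\left(-10 - 10\right) 13}}{\left(-4\right) \left(-30\right) \left(1 + 4 \left(-30\right)\right)} = \frac{\left(-408\right) \frac{1}{\left(-20\right) 13}}{\left(-4\right) \left(-30\right) \left(1 - 120\right)} = \frac{\left(-408\right) \frac{1}{-260}}{\left(-4\right) \left(-30\right) \left(-119\right)} = \frac{\left(-408\right) \left(- \frac{1}{260}\right)}{-14280} = \frac{102}{65} \left(- \frac{1}{14280}\right) = - \frac{1}{9100}$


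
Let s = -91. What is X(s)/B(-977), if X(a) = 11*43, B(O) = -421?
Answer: -473/421 ≈ -1.1235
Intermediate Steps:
X(a) = 473
X(s)/B(-977) = 473/(-421) = 473*(-1/421) = -473/421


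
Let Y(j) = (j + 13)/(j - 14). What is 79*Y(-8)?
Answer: -395/22 ≈ -17.955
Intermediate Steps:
Y(j) = (13 + j)/(-14 + j)
79*Y(-8) = 79*((13 - 8)/(-14 - 8)) = 79*(5/(-22)) = 79*(-1/22*5) = 79*(-5/22) = -395/22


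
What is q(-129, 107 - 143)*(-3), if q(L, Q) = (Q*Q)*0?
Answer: 0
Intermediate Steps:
q(L, Q) = 0 (q(L, Q) = Q**2*0 = 0)
q(-129, 107 - 143)*(-3) = 0*(-3) = 0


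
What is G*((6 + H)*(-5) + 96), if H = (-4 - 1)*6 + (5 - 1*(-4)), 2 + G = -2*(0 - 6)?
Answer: 1710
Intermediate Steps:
G = 10 (G = -2 - 2*(0 - 6) = -2 - 2*(-6) = -2 + 12 = 10)
H = -21 (H = -5*6 + (5 + 4) = -30 + 9 = -21)
G*((6 + H)*(-5) + 96) = 10*((6 - 21)*(-5) + 96) = 10*(-15*(-5) + 96) = 10*(75 + 96) = 10*171 = 1710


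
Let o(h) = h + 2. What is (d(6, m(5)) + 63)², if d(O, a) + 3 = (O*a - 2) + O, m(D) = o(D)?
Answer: 11236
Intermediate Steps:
o(h) = 2 + h
m(D) = 2 + D
d(O, a) = -5 + O + O*a (d(O, a) = -3 + ((O*a - 2) + O) = -3 + ((-2 + O*a) + O) = -3 + (-2 + O + O*a) = -5 + O + O*a)
(d(6, m(5)) + 63)² = ((-5 + 6 + 6*(2 + 5)) + 63)² = ((-5 + 6 + 6*7) + 63)² = ((-5 + 6 + 42) + 63)² = (43 + 63)² = 106² = 11236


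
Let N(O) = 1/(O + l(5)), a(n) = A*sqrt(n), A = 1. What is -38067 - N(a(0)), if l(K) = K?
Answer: -190336/5 ≈ -38067.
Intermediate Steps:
a(n) = sqrt(n) (a(n) = 1*sqrt(n) = sqrt(n))
N(O) = 1/(5 + O) (N(O) = 1/(O + 5) = 1/(5 + O))
-38067 - N(a(0)) = -38067 - 1/(5 + sqrt(0)) = -38067 - 1/(5 + 0) = -38067 - 1/5 = -190336/5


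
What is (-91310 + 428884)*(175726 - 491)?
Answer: 59154779890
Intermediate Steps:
(-91310 + 428884)*(175726 - 491) = 337574*175235 = 59154779890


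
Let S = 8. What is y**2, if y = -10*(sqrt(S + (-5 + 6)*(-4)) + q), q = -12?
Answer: 10000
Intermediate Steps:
y = 100 (y = -10*(sqrt(8 + (-5 + 6)*(-4)) - 12) = -10*(sqrt(8 + 1*(-4)) - 12) = -10*(sqrt(8 - 4) - 12) = -10*(sqrt(4) - 12) = -10*(2 - 12) = -10*(-10) = 100)
y**2 = 100**2 = 10000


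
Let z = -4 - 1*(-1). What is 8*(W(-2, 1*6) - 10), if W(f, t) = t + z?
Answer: -56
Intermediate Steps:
z = -3 (z = -4 + 1 = -3)
W(f, t) = -3 + t (W(f, t) = t - 3 = -3 + t)
8*(W(-2, 1*6) - 10) = 8*((-3 + 1*6) - 10) = 8*((-3 + 6) - 10) = 8*(3 - 10) = 8*(-7) = -56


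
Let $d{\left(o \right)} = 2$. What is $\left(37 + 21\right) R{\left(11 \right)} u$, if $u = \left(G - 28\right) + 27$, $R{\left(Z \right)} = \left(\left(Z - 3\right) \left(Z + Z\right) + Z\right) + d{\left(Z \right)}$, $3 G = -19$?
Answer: $-80388$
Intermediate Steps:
$G = - \frac{19}{3}$ ($G = \frac{1}{3} \left(-19\right) = - \frac{19}{3} \approx -6.3333$)
$R{\left(Z \right)} = 2 + Z + 2 Z \left(-3 + Z\right)$ ($R{\left(Z \right)} = \left(\left(Z - 3\right) \left(Z + Z\right) + Z\right) + 2 = \left(\left(-3 + Z\right) 2 Z + Z\right) + 2 = \left(2 Z \left(-3 + Z\right) + Z\right) + 2 = \left(Z + 2 Z \left(-3 + Z\right)\right) + 2 = 2 + Z + 2 Z \left(-3 + Z\right)$)
$u = - \frac{22}{3}$ ($u = \left(- \frac{19}{3} - 28\right) + 27 = - \frac{103}{3} + 27 = - \frac{22}{3} \approx -7.3333$)
$\left(37 + 21\right) R{\left(11 \right)} u = \left(37 + 21\right) \left(2 - 55 + 2 \cdot 11^{2}\right) \left(- \frac{22}{3}\right) = 58 \left(2 - 55 + 2 \cdot 121\right) \left(- \frac{22}{3}\right) = 58 \left(2 - 55 + 242\right) \left(- \frac{22}{3}\right) = 58 \cdot 189 \left(- \frac{22}{3}\right) = 10962 \left(- \frac{22}{3}\right) = -80388$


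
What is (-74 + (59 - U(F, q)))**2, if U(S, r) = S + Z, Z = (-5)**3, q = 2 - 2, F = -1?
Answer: 12321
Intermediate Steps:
q = 0
Z = -125
U(S, r) = -125 + S (U(S, r) = S - 125 = -125 + S)
(-74 + (59 - U(F, q)))**2 = (-74 + (59 - (-125 - 1)))**2 = (-74 + (59 - 1*(-126)))**2 = (-74 + (59 + 126))**2 = (-74 + 185)**2 = 111**2 = 12321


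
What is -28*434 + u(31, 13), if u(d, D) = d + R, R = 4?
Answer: -12117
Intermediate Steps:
u(d, D) = 4 + d (u(d, D) = d + 4 = 4 + d)
-28*434 + u(31, 13) = -28*434 + (4 + 31) = -12152 + 35 = -12117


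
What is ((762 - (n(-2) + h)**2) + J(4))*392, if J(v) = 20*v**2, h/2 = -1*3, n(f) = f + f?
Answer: 384944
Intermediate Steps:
n(f) = 2*f
h = -6 (h = 2*(-1*3) = 2*(-3) = -6)
((762 - (n(-2) + h)**2) + J(4))*392 = ((762 - (2*(-2) - 6)**2) + 20*4**2)*392 = ((762 - (-4 - 6)**2) + 20*16)*392 = ((762 - 1*(-10)**2) + 320)*392 = ((762 - 1*100) + 320)*392 = ((762 - 100) + 320)*392 = (662 + 320)*392 = 982*392 = 384944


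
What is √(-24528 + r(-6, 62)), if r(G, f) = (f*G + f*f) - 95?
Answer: I*√21151 ≈ 145.43*I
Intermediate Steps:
r(G, f) = -95 + f² + G*f (r(G, f) = (G*f + f²) - 95 = (f² + G*f) - 95 = -95 + f² + G*f)
√(-24528 + r(-6, 62)) = √(-24528 + (-95 + 62² - 6*62)) = √(-24528 + (-95 + 3844 - 372)) = √(-24528 + 3377) = √(-21151) = I*√21151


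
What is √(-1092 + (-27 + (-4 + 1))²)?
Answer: 8*I*√3 ≈ 13.856*I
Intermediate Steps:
√(-1092 + (-27 + (-4 + 1))²) = √(-1092 + (-27 - 3)²) = √(-1092 + (-30)²) = √(-1092 + 900) = √(-192) = 8*I*√3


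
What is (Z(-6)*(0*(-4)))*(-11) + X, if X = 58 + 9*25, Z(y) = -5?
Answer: 283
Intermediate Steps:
X = 283 (X = 58 + 225 = 283)
(Z(-6)*(0*(-4)))*(-11) + X = -0*(-4)*(-11) + 283 = -5*0*(-11) + 283 = 0*(-11) + 283 = 0 + 283 = 283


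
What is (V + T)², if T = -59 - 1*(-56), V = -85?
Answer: 7744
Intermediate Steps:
T = -3 (T = -59 + 56 = -3)
(V + T)² = (-85 - 3)² = (-88)² = 7744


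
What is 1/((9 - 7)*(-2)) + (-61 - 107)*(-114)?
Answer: 76607/4 ≈ 19152.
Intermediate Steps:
1/((9 - 7)*(-2)) + (-61 - 107)*(-114) = 1/(2*(-2)) - 168*(-114) = 1/(-4) + 19152 = -¼ + 19152 = 76607/4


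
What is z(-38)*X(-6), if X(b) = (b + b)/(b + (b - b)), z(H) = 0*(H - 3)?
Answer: 0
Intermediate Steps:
z(H) = 0 (z(H) = 0*(-3 + H) = 0)
X(b) = 2 (X(b) = (2*b)/(b + 0) = (2*b)/b = 2)
z(-38)*X(-6) = 0*2 = 0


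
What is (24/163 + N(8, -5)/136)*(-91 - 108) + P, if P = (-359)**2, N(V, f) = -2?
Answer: 1428224673/11084 ≈ 1.2885e+5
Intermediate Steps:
P = 128881
(24/163 + N(8, -5)/136)*(-91 - 108) + P = (24/163 - 2/136)*(-91 - 108) + 128881 = (24*(1/163) - 2*1/136)*(-199) + 128881 = (24/163 - 1/68)*(-199) + 128881 = (1469/11084)*(-199) + 128881 = -292331/11084 + 128881 = 1428224673/11084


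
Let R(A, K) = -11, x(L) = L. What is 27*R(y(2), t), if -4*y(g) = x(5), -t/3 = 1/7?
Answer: -297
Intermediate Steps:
t = -3/7 ≈ -0.42857
y(g) = -5/4 (y(g) = -1/4*5 = -5/4)
27*R(y(2), t) = 27*(-11) = -297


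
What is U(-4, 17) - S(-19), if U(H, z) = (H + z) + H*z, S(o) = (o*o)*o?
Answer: 6804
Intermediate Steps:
S(o) = o³ (S(o) = o²*o = o³)
U(H, z) = H + z + H*z
U(-4, 17) - S(-19) = (-4 + 17 - 4*17) - 1*(-19)³ = (-4 + 17 - 68) - 1*(-6859) = -55 + 6859 = 6804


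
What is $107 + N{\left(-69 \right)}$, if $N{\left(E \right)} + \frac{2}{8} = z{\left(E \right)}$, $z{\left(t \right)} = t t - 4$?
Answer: $\frac{19455}{4} \approx 4863.8$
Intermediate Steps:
$z{\left(t \right)} = -4 + t^{2}$ ($z{\left(t \right)} = t^{2} - 4 = -4 + t^{2}$)
$N{\left(E \right)} = - \frac{17}{4} + E^{2}$ ($N{\left(E \right)} = - \frac{1}{4} + \left(-4 + E^{2}\right) = - \frac{17}{4} + E^{2}$)
$107 + N{\left(-69 \right)} = 107 - \left(\frac{17}{4} - \left(-69\right)^{2}\right) = 107 + \left(- \frac{17}{4} + 4761\right) = 107 + \frac{19027}{4} = \frac{19455}{4}$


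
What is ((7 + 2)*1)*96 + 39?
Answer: 903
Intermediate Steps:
((7 + 2)*1)*96 + 39 = (9*1)*96 + 39 = 9*96 + 39 = 864 + 39 = 903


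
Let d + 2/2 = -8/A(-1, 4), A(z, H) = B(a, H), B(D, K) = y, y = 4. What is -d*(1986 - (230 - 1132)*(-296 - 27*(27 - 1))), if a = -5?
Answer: -2694630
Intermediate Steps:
B(D, K) = 4
A(z, H) = 4
d = -3 (d = -1 - 8/4 = -1 - 8*¼ = -1 - 2 = -3)
-d*(1986 - (230 - 1132)*(-296 - 27*(27 - 1))) = -(-3)*(1986 - (230 - 1132)*(-296 - 27*(27 - 1))) = -(-3)*(1986 - (-902)*(-296 - 27*26)) = -(-3)*(1986 - (-902)*(-296 - 702)) = -(-3)*(1986 - (-902)*(-998)) = -(-3)*(1986 - 1*900196) = -(-3)*(1986 - 900196) = -(-3)*(-898210) = -1*2694630 = -2694630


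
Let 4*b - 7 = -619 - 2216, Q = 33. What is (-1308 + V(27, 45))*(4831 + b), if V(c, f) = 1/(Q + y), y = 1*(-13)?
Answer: -26969929/5 ≈ -5.3940e+6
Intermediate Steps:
y = -13
V(c, f) = 1/20 (V(c, f) = 1/(33 - 13) = 1/20)
b = -707 (b = 7/4 + (-619 - 2216)/4 = 7/4 + (1/4)*(-2835) = 7/4 - 2835/4 = -707)
(-1308 + V(27, 45))*(4831 + b) = (-1308 + 1/20)*(4831 - 707) = -26159/20*4124 = -26969929/5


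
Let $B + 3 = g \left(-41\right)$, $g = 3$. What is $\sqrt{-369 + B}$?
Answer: $3 i \sqrt{55} \approx 22.249 i$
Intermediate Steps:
$B = -126$ ($B = -3 + 3 \left(-41\right) = -3 - 123 = -126$)
$\sqrt{-369 + B} = \sqrt{-369 - 126} = \sqrt{-495} = 3 i \sqrt{55}$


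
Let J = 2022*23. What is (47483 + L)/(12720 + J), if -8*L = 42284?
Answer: 84395/118452 ≈ 0.71248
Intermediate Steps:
J = 46506
L = -10571/2 (L = -⅛*42284 = -10571/2 ≈ -5285.5)
(47483 + L)/(12720 + J) = (47483 - 10571/2)/(12720 + 46506) = (84395/2)/59226 = (84395/2)*(1/59226) = 84395/118452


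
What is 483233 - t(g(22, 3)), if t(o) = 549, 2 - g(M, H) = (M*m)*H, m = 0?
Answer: 482684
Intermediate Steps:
g(M, H) = 2 (g(M, H) = 2 - M*0*H = 2 - 0*H = 2 - 1*0 = 2 + 0 = 2)
483233 - t(g(22, 3)) = 483233 - 1*549 = 483233 - 549 = 482684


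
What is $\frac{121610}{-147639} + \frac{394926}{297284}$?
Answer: $\frac{11076886237}{21945356238} \approx 0.50475$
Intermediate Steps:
$\frac{121610}{-147639} + \frac{394926}{297284} = 121610 \left(- \frac{1}{147639}\right) + 394926 \cdot \frac{1}{297284} = - \frac{121610}{147639} + \frac{197463}{148642} = \frac{11076886237}{21945356238}$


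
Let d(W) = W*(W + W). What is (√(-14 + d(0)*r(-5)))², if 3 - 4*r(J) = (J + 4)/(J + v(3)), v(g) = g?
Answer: -14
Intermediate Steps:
d(W) = 2*W² (d(W) = W*(2*W) = 2*W²)
r(J) = ¾ - (4 + J)/(4*(3 + J)) (r(J) = ¾ - (J + 4)/(4*(J + 3)) = ¾ - (4 + J)/(4*(3 + J)))
(√(-14 + d(0)*r(-5)))² = (√(-14 + (2*0²)*((5 + 2*(-5))/(4*(3 - 5)))))² = (√(-14 + (2*0)*((¼)*(5 - 10)/(-2))))² = (√(-14 + 0*((¼)*(-½)*(-5))))² = (√(-14 + 0*(5/8)))² = (√(-14 + 0))² = (√(-14))² = (I*√14)² = -14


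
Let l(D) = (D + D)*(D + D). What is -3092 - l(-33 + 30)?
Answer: -3128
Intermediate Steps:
l(D) = 4*D**2 (l(D) = (2*D)*(2*D) = 4*D**2)
-3092 - l(-33 + 30) = -3092 - 4*(-33 + 30)**2 = -3092 - 4*(-3)**2 = -3092 - 4*9 = -3092 - 1*36 = -3092 - 36 = -3128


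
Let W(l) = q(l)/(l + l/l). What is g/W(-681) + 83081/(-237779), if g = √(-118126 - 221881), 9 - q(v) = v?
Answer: -83081/237779 - 68*I*√340007/69 ≈ -0.3494 - 574.65*I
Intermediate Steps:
q(v) = 9 - v
g = I*√340007 (g = √(-340007) = I*√340007 ≈ 583.1*I)
W(l) = (9 - l)/(1 + l) (W(l) = (9 - l)/(l + l/l) = (9 - l)/(l + 1) = (9 - l)/(1 + l))
g/W(-681) + 83081/(-237779) = (I*√340007)/(((9 - 1*(-681))/(1 - 681))) + 83081/(-237779) = (I*√340007)/(((9 + 681)/(-680))) + 83081*(-1/237779) = (I*√340007)/((-1/680*690)) - 83081/237779 = (I*√340007)/(-69/68) - 83081/237779 = (I*√340007)*(-68/69) - 83081/237779 = -68*I*√340007/69 - 83081/237779 = -83081/237779 - 68*I*√340007/69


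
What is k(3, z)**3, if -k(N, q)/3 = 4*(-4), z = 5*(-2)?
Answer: 110592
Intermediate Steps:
z = -10
k(N, q) = 48 (k(N, q) = -12*(-4) = -3*(-16) = 48)
k(3, z)**3 = 48**3 = 110592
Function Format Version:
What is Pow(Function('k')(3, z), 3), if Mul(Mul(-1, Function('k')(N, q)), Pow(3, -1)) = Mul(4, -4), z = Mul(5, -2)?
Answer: 110592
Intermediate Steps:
z = -10
Function('k')(N, q) = 48 (Function('k')(N, q) = Mul(-3, Mul(4, -4)) = Mul(-3, -16) = 48)
Pow(Function('k')(3, z), 3) = Pow(48, 3) = 110592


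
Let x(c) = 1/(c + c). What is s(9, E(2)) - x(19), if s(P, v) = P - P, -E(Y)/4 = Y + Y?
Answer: -1/38 ≈ -0.026316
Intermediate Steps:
E(Y) = -8*Y (E(Y) = -4*(Y + Y) = -8*Y)
x(c) = 1/(2*c)
s(P, v) = 0
s(9, E(2)) - x(19) = 0 - 1/(2*19) = 0 - 1*1/38 = 0 - 1/38 = -1/38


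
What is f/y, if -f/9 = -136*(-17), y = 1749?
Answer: -6936/583 ≈ -11.897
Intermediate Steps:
f = -20808 (f = -(-1224)*(-17) = -9*2312 = -20808)
f/y = -20808/1749 = -20808*1/1749 = -6936/583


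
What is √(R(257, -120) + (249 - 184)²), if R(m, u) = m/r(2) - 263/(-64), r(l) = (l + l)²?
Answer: √271691/8 ≈ 65.155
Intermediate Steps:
r(l) = 4*l² (r(l) = (2*l)² = 4*l²)
R(m, u) = 263/64 + m/16 (R(m, u) = m/((4*2²)) - 263/(-64) = m/((4*4)) - 263*(-1/64) = m/16 + 263/64 = 263/64 + m/16)
√(R(257, -120) + (249 - 184)²) = √((263/64 + (1/16)*257) + (249 - 184)²) = √((263/64 + 257/16) + 65²) = √(1291/64 + 4225) = √(271691/64) = √271691/8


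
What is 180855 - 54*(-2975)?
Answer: 341505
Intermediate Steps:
180855 - 54*(-2975) = 180855 - 1*(-160650) = 180855 + 160650 = 341505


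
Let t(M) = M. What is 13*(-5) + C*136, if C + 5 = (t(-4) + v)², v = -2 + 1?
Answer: 2655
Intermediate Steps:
v = -1
C = 20 (C = -5 + (-4 - 1)² = -5 + (-5)² = -5 + 25 = 20)
13*(-5) + C*136 = 13*(-5) + 20*136 = -65 + 2720 = 2655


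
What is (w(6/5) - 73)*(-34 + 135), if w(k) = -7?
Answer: -8080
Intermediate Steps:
(w(6/5) - 73)*(-34 + 135) = (-7 - 73)*(-34 + 135) = -80*101 = -8080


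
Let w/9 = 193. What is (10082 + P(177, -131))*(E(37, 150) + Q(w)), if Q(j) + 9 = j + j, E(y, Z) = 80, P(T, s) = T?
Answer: 36368155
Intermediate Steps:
w = 1737 (w = 9*193 = 1737)
Q(j) = -9 + 2*j (Q(j) = -9 + (j + j) = -9 + 2*j)
(10082 + P(177, -131))*(E(37, 150) + Q(w)) = (10082 + 177)*(80 + (-9 + 2*1737)) = 10259*(80 + (-9 + 3474)) = 10259*(80 + 3465) = 10259*3545 = 36368155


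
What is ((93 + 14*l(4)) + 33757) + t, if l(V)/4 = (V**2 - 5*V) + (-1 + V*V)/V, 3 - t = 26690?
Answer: 7149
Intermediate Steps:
t = -26687 (t = 3 - 1*26690 = 3 - 26690 = -26687)
l(V) = -20*V + 4*V**2 + 4*(-1 + V**2)/V (l(V) = 4*((V**2 - 5*V) + (-1 + V*V)/V) = 4*((V**2 - 5*V) + (-1 + V**2)/V) = 4*(V**2 - 5*V + (-1 + V**2)/V) = -20*V + 4*V**2 + 4*(-1 + V**2)/V)
((93 + 14*l(4)) + 33757) + t = ((93 + 14*(4*(-1 + 4**2*(-4 + 4))/4)) + 33757) - 26687 = ((93 + 14*(4*(1/4)*(-1 + 16*0))) + 33757) - 26687 = ((93 + 14*(4*(1/4)*(-1 + 0))) + 33757) - 26687 = ((93 + 14*(4*(1/4)*(-1))) + 33757) - 26687 = ((93 + 14*(-1)) + 33757) - 26687 = ((93 - 14) + 33757) - 26687 = (79 + 33757) - 26687 = 33836 - 26687 = 7149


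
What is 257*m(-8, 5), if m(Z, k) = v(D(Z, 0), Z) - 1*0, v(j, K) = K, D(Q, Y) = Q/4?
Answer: -2056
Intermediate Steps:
D(Q, Y) = Q/4 (D(Q, Y) = Q*(1/4) = Q/4)
m(Z, k) = Z (m(Z, k) = Z - 1*0 = Z + 0 = Z)
257*m(-8, 5) = 257*(-8) = -2056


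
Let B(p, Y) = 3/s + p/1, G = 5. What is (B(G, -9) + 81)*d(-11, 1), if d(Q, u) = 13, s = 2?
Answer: 2275/2 ≈ 1137.5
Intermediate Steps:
B(p, Y) = 3/2 + p (B(p, Y) = 3/2 + p/1 = 3*(1/2) + p*1 = 3/2 + p)
(B(G, -9) + 81)*d(-11, 1) = ((3/2 + 5) + 81)*13 = (13/2 + 81)*13 = (175/2)*13 = 2275/2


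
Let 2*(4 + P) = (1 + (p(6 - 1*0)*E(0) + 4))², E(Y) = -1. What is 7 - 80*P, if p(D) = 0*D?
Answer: -673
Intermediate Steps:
p(D) = 0
P = 17/2 (P = -4 + (1 + (0*(-1) + 4))²/2 = -4 + (1 + (0 + 4))²/2 = -4 + (1 + 4)²/2 = -4 + (½)*5² = -4 + (½)*25 = -4 + 25/2 = 17/2 ≈ 8.5000)
7 - 80*P = 7 - 80*17/2 = 7 - 680 = -673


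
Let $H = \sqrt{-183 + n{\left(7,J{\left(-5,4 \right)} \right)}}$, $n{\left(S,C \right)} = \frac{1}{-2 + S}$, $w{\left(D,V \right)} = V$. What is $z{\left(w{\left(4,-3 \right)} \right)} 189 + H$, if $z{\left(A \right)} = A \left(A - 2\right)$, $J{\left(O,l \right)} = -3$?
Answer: $2835 + \frac{i \sqrt{4570}}{5} \approx 2835.0 + 13.52 i$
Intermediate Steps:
$z{\left(A \right)} = A \left(-2 + A\right)$
$H = \frac{i \sqrt{4570}}{5}$ ($H = \sqrt{-183 + \frac{1}{-2 + 7}} = \sqrt{-183 + \frac{1}{5}} = \sqrt{- \frac{914}{5}} = \frac{i \sqrt{4570}}{5} \approx 13.52 i$)
$z{\left(w{\left(4,-3 \right)} \right)} 189 + H = - 3 \left(-2 - 3\right) 189 + \frac{i \sqrt{4570}}{5} = \left(-3\right) \left(-5\right) 189 + \frac{i \sqrt{4570}}{5} = 15 \cdot 189 + \frac{i \sqrt{4570}}{5} = 2835 + \frac{i \sqrt{4570}}{5}$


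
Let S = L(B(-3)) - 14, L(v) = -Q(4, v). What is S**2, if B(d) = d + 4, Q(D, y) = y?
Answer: 225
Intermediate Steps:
B(d) = 4 + d
L(v) = -v
S = -15 (S = -(4 - 3) - 14 = -1*1 - 14 = -1 - 14 = -15)
S**2 = (-15)**2 = 225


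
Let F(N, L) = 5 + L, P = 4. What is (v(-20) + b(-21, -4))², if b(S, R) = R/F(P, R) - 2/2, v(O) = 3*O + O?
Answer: 7225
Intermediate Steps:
v(O) = 4*O
b(S, R) = -1 + R/(5 + R) (b(S, R) = R/(5 + R) - 2/2 = R/(5 + R) - 2*½ = R/(5 + R) - 1 = -1 + R/(5 + R))
(v(-20) + b(-21, -4))² = (4*(-20) - 5/(5 - 4))² = (-80 - 5/1)² = (-80 - 5*1)² = (-80 - 5)² = (-85)² = 7225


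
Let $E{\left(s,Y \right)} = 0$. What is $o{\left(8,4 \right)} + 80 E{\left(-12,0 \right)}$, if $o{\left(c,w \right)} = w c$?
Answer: $32$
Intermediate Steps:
$o{\left(c,w \right)} = c w$
$o{\left(8,4 \right)} + 80 E{\left(-12,0 \right)} = 8 \cdot 4 + 80 \cdot 0 = 32 + 0 = 32$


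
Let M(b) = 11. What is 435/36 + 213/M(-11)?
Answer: 4151/132 ≈ 31.447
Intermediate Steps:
435/36 + 213/M(-11) = 435/36 + 213/11 = 435*(1/36) + 213*(1/11) = 145/12 + 213/11 = 4151/132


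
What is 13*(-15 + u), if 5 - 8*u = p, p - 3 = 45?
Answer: -2119/8 ≈ -264.88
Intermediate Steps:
p = 48 (p = 3 + 45 = 48)
u = -43/8 (u = 5/8 - ⅛*48 = 5/8 - 6 = -43/8 ≈ -5.3750)
13*(-15 + u) = 13*(-15 - 43/8) = 13*(-163/8) = -2119/8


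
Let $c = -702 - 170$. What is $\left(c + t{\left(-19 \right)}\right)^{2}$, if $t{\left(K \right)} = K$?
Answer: $793881$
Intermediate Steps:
$c = -872$ ($c = -702 - 170 = -872$)
$\left(c + t{\left(-19 \right)}\right)^{2} = \left(-872 - 19\right)^{2} = \left(-891\right)^{2} = 793881$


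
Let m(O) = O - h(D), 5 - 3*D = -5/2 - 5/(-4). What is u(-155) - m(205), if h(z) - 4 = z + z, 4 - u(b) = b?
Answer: -227/6 ≈ -37.833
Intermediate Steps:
D = 25/12 (D = 5/3 - (-5/2 - 5/(-4))/3 = 5/3 - (-5*1/2 - 5*(-1/4))/3 = 5/3 - (-5/2 + 5/4)/3 = 5/3 - 1/3*(-5/4) = 5/3 + 5/12 = 25/12 ≈ 2.0833)
u(b) = 4 - b
h(z) = 4 + 2*z (h(z) = 4 + (z + z) = 4 + 2*z)
m(O) = -49/6 + O (m(O) = O - (4 + 2*(25/12)) = O - (4 + 25/6) = O - 1*49/6 = O - 49/6 = -49/6 + O)
u(-155) - m(205) = (4 - 1*(-155)) - (-49/6 + 205) = (4 + 155) - 1*1181/6 = 159 - 1181/6 = -227/6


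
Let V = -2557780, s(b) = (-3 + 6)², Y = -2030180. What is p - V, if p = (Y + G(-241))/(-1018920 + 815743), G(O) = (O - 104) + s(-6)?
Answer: 519684097576/203177 ≈ 2.5578e+6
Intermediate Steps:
s(b) = 9 (s(b) = 3² = 9)
G(O) = -95 + O (G(O) = (O - 104) + 9 = (-104 + O) + 9 = -95 + O)
p = 2030516/203177 (p = (-2030180 + (-95 - 241))/(-1018920 + 815743) = (-2030180 - 336)/(-203177) = -2030516*(-1/203177) = 2030516/203177 ≈ 9.9938)
p - V = 2030516/203177 - 1*(-2557780) = 2030516/203177 + 2557780 = 519684097576/203177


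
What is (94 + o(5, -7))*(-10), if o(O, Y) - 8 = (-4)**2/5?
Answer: -1052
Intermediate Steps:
o(O, Y) = 56/5 (o(O, Y) = 8 + (-4)**2/5 = 8 + 16*(1/5) = 8 + 16/5 = 56/5)
(94 + o(5, -7))*(-10) = (94 + 56/5)*(-10) = (526/5)*(-10) = -1052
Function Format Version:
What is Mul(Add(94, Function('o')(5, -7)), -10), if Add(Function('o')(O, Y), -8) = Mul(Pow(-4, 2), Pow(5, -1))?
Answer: -1052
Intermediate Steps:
Function('o')(O, Y) = Rational(56, 5) (Function('o')(O, Y) = Add(8, Mul(Pow(-4, 2), Pow(5, -1))) = Add(8, Mul(16, Rational(1, 5))) = Add(8, Rational(16, 5)) = Rational(56, 5))
Mul(Add(94, Function('o')(5, -7)), -10) = Mul(Add(94, Rational(56, 5)), -10) = Mul(Rational(526, 5), -10) = -1052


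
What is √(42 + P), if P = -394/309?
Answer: 22*√8034/309 ≈ 6.3816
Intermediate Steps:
P = -394/309 (P = -394*1/309 = -394/309 ≈ -1.2751)
√(42 + P) = √(42 - 394/309) = √(12584/309) = 22*√8034/309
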